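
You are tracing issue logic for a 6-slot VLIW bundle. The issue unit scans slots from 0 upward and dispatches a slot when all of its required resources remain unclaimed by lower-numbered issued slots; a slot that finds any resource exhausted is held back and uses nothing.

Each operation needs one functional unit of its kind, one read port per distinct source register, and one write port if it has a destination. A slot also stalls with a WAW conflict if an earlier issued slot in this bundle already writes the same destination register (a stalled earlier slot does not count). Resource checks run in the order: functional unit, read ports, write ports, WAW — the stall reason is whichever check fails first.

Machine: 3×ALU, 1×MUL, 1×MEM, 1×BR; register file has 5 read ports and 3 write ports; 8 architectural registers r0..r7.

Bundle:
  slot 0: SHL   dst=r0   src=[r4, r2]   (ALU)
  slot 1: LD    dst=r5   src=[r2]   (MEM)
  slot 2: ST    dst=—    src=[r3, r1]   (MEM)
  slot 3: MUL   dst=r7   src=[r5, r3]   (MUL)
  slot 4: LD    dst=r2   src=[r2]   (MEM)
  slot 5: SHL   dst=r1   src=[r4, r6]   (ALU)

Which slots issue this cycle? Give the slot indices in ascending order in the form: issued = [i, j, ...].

issued = [0, 1, 3]

  0. ALU→r0 ⇒ go  {2A/1Mu/1Ld/1B | 3r 2w}
  1. MEM→r5 ⇒ go  {2A/1Mu/0Ld/1B | 2r 1w}
  2. MEM ⇒ no(FU)  {2A/1Mu/0Ld/1B | 2r 1w}
  3. MUL→r7 ⇒ go  {2A/0Mu/0Ld/1B | 0r 0w}
  4. MEM→r2 ⇒ no(FU)  {2A/0Mu/0Ld/1B | 0r 0w}
  5. ALU→r1 ⇒ no(RD_PORT)  {2A/0Mu/0Ld/1B | 0r 0w}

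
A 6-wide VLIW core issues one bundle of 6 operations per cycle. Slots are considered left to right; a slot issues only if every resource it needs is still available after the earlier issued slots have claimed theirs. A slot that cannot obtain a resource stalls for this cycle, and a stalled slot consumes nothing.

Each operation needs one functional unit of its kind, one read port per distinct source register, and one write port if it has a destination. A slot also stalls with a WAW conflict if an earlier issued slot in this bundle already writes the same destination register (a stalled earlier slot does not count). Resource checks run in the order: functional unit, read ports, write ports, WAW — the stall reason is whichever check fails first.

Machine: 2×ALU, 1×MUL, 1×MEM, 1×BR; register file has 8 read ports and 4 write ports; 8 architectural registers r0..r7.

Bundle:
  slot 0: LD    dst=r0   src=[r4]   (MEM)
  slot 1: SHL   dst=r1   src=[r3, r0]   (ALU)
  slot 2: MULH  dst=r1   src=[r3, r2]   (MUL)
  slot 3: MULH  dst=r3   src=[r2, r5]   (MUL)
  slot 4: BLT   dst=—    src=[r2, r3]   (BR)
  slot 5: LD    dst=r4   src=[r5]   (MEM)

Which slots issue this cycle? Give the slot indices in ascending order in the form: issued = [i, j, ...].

issued = [0, 1, 3, 4]

#0 MEM src=r4 dispatched  <A:2 Mu:1 Ld:0 B:1 rd:7 wr:3>
#1 ALU src=r3,r0 dispatched  <A:1 Mu:1 Ld:0 B:1 rd:5 wr:2>
#2 MUL src=r3,r2 held:WAW  <A:1 Mu:1 Ld:0 B:1 rd:5 wr:2>
#3 MUL src=r2,r5 dispatched  <A:1 Mu:0 Ld:0 B:1 rd:3 wr:1>
#4 BR src=r2,r3 dispatched  <A:1 Mu:0 Ld:0 B:0 rd:1 wr:1>
#5 MEM src=r5 held:FU  <A:1 Mu:0 Ld:0 B:0 rd:1 wr:1>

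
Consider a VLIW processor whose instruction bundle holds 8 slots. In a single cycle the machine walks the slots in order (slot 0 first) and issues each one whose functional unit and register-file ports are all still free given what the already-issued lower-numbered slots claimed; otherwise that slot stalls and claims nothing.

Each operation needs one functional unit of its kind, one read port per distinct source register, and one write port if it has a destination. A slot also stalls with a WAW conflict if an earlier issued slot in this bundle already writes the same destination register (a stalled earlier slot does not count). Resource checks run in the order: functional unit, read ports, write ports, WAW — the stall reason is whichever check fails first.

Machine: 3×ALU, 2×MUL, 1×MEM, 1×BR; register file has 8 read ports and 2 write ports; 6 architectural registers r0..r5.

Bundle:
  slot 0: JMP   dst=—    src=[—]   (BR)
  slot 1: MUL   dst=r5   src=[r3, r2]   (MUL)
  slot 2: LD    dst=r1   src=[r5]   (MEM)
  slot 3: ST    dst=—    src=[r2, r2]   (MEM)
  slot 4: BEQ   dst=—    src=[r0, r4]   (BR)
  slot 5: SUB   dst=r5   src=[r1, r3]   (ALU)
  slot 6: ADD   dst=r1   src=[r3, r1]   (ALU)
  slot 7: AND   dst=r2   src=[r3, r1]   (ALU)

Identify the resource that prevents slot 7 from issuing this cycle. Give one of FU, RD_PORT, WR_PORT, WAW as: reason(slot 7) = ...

reason(slot 7) = WR_PORT

[0] BR needs rd=0 wr=0: ok; after: ALU=3 MUL=2 MEM=1 BR=0, R=8, W=2
[1] MUL needs rd=2 wr=1: ok; after: ALU=3 MUL=1 MEM=1 BR=0, R=6, W=1
[2] MEM needs rd=1 wr=1: ok; after: ALU=3 MUL=1 MEM=0 BR=0, R=5, W=0
[3] MEM needs rd=1 wr=0: FU; after: ALU=3 MUL=1 MEM=0 BR=0, R=5, W=0
[4] BR needs rd=2 wr=0: FU; after: ALU=3 MUL=1 MEM=0 BR=0, R=5, W=0
[5] ALU needs rd=2 wr=1: WR_PORT; after: ALU=3 MUL=1 MEM=0 BR=0, R=5, W=0
[6] ALU needs rd=2 wr=1: WR_PORT; after: ALU=3 MUL=1 MEM=0 BR=0, R=5, W=0
[7] ALU needs rd=2 wr=1: WR_PORT; after: ALU=3 MUL=1 MEM=0 BR=0, R=5, W=0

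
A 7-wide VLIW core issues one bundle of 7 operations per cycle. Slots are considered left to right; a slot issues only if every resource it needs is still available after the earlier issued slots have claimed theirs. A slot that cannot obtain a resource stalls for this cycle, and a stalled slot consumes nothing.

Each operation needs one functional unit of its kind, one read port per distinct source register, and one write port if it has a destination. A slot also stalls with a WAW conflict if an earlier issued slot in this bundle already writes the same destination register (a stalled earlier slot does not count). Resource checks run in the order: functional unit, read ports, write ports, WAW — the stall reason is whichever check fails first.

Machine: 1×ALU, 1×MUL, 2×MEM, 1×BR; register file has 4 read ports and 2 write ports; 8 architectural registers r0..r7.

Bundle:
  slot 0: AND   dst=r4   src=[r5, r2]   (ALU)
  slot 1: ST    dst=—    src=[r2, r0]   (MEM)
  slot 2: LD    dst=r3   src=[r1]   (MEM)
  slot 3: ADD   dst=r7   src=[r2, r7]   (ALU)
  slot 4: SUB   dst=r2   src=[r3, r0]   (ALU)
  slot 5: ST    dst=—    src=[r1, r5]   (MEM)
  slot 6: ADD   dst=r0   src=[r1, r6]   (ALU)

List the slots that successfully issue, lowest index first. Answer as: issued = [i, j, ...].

issued = [0, 1]

#0 ALU src=r5,r2 dispatched  <A:0 Mu:1 Ld:2 B:1 rd:2 wr:1>
#1 MEM src=r2,r0 dispatched  <A:0 Mu:1 Ld:1 B:1 rd:0 wr:1>
#2 MEM src=r1 held:RD_PORT  <A:0 Mu:1 Ld:1 B:1 rd:0 wr:1>
#3 ALU src=r2,r7 held:FU  <A:0 Mu:1 Ld:1 B:1 rd:0 wr:1>
#4 ALU src=r3,r0 held:FU  <A:0 Mu:1 Ld:1 B:1 rd:0 wr:1>
#5 MEM src=r1,r5 held:RD_PORT  <A:0 Mu:1 Ld:1 B:1 rd:0 wr:1>
#6 ALU src=r1,r6 held:FU  <A:0 Mu:1 Ld:1 B:1 rd:0 wr:1>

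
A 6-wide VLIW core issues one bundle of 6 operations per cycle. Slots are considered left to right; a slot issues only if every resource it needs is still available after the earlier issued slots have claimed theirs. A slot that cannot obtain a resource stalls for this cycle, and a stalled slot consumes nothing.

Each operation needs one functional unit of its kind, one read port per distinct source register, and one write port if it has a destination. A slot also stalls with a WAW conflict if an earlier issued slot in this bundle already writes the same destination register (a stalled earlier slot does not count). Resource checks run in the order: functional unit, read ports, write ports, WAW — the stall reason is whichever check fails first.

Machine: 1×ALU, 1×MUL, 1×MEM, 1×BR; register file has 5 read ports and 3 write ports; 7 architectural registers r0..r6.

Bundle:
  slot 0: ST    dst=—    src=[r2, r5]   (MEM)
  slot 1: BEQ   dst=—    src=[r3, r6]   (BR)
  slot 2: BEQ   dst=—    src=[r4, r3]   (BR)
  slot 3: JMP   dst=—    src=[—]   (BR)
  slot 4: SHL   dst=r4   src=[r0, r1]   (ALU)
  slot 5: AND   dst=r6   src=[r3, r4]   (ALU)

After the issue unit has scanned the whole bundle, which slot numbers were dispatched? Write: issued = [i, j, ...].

#0 MEM src=r2,r5 dispatched  <A:1 Mu:1 Ld:0 B:1 rd:3 wr:3>
#1 BR src=r3,r6 dispatched  <A:1 Mu:1 Ld:0 B:0 rd:1 wr:3>
#2 BR src=r4,r3 held:FU  <A:1 Mu:1 Ld:0 B:0 rd:1 wr:3>
#3 BR src=- held:FU  <A:1 Mu:1 Ld:0 B:0 rd:1 wr:3>
#4 ALU src=r0,r1 held:RD_PORT  <A:1 Mu:1 Ld:0 B:0 rd:1 wr:3>
#5 ALU src=r3,r4 held:RD_PORT  <A:1 Mu:1 Ld:0 B:0 rd:1 wr:3>

issued = [0, 1]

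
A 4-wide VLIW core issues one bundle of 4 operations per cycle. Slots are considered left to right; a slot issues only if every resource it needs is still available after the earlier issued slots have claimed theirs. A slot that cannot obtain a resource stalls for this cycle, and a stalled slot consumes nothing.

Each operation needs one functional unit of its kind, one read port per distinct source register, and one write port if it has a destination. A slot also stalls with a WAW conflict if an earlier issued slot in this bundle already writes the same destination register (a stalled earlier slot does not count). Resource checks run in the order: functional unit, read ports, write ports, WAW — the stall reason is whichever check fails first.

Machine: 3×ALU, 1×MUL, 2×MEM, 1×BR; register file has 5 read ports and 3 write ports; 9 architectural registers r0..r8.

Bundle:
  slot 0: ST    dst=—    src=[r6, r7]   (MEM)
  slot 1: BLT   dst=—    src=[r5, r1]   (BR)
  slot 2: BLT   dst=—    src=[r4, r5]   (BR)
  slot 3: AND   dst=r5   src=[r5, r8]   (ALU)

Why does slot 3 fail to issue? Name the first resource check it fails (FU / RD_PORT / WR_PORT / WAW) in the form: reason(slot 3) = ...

slot 0 (MEM): ISSUE — free A3,Mu1,Ld1,B1 rp3 wp3
slot 1 (BR): ISSUE — free A3,Mu1,Ld1,B0 rp1 wp3
slot 2 (BR): stall FU — free A3,Mu1,Ld1,B0 rp1 wp3
slot 3 (ALU): stall RD_PORT — free A3,Mu1,Ld1,B0 rp1 wp3

reason(slot 3) = RD_PORT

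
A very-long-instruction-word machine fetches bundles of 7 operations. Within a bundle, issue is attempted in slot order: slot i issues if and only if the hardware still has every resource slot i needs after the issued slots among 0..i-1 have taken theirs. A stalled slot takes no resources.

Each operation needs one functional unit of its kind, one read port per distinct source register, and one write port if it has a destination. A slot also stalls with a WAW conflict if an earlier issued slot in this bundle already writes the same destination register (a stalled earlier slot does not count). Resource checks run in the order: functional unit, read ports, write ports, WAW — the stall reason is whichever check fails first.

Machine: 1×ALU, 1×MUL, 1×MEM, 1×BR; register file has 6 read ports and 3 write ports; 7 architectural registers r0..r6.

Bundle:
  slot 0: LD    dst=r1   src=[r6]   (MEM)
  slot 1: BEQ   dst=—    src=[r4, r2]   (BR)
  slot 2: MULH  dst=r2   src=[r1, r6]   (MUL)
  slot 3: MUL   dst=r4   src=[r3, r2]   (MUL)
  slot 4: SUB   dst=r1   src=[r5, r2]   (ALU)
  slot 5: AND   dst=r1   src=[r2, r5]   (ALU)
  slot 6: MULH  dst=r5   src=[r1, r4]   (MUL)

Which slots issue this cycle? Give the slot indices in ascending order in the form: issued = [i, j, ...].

slot 0 (MEM): ISSUE — free A1,Mu1,Ld0,B1 rp5 wp2
slot 1 (BR): ISSUE — free A1,Mu1,Ld0,B0 rp3 wp2
slot 2 (MUL): ISSUE — free A1,Mu0,Ld0,B0 rp1 wp1
slot 3 (MUL): stall FU — free A1,Mu0,Ld0,B0 rp1 wp1
slot 4 (ALU): stall RD_PORT — free A1,Mu0,Ld0,B0 rp1 wp1
slot 5 (ALU): stall RD_PORT — free A1,Mu0,Ld0,B0 rp1 wp1
slot 6 (MUL): stall FU — free A1,Mu0,Ld0,B0 rp1 wp1

issued = [0, 1, 2]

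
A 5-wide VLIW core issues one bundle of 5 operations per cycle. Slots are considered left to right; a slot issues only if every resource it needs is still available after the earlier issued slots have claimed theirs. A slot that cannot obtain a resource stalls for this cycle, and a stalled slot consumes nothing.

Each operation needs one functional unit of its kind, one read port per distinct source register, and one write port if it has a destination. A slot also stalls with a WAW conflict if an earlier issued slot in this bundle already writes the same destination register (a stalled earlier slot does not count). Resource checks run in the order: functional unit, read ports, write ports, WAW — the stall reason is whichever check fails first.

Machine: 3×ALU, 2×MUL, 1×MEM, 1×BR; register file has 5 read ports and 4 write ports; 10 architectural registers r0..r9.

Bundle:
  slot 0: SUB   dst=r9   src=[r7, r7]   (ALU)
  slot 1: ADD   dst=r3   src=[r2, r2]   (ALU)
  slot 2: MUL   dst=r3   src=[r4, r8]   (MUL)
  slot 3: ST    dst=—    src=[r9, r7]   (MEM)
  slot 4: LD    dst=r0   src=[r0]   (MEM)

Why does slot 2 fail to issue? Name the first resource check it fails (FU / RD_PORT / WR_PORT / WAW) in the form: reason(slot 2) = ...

#0 ALU src=r7,r7 dispatched  <A:2 Mu:2 Ld:1 B:1 rd:4 wr:3>
#1 ALU src=r2,r2 dispatched  <A:1 Mu:2 Ld:1 B:1 rd:3 wr:2>
#2 MUL src=r4,r8 held:WAW  <A:1 Mu:2 Ld:1 B:1 rd:3 wr:2>
#3 MEM src=r9,r7 dispatched  <A:1 Mu:2 Ld:0 B:1 rd:1 wr:2>
#4 MEM src=r0 held:FU  <A:1 Mu:2 Ld:0 B:1 rd:1 wr:2>

reason(slot 2) = WAW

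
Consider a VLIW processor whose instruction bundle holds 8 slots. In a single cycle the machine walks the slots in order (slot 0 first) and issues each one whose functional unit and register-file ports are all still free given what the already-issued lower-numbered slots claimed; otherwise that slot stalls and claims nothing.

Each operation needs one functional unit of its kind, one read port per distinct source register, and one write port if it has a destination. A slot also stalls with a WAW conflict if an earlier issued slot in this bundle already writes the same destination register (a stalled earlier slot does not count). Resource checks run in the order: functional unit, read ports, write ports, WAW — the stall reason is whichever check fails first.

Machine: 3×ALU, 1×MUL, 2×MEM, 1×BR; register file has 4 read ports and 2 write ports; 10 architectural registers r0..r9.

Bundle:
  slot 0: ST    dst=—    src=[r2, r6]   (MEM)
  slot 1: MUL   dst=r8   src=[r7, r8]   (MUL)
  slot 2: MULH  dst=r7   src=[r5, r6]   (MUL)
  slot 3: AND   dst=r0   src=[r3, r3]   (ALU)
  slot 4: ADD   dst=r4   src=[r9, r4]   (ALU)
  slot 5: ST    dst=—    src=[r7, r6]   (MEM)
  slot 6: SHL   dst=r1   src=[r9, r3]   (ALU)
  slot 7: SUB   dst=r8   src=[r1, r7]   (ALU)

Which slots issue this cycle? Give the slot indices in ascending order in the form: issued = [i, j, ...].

slot 0 (MEM): ISSUE — free A3,Mu1,Ld1,B1 rp2 wp2
slot 1 (MUL): ISSUE — free A3,Mu0,Ld1,B1 rp0 wp1
slot 2 (MUL): stall FU — free A3,Mu0,Ld1,B1 rp0 wp1
slot 3 (ALU): stall RD_PORT — free A3,Mu0,Ld1,B1 rp0 wp1
slot 4 (ALU): stall RD_PORT — free A3,Mu0,Ld1,B1 rp0 wp1
slot 5 (MEM): stall RD_PORT — free A3,Mu0,Ld1,B1 rp0 wp1
slot 6 (ALU): stall RD_PORT — free A3,Mu0,Ld1,B1 rp0 wp1
slot 7 (ALU): stall RD_PORT — free A3,Mu0,Ld1,B1 rp0 wp1

issued = [0, 1]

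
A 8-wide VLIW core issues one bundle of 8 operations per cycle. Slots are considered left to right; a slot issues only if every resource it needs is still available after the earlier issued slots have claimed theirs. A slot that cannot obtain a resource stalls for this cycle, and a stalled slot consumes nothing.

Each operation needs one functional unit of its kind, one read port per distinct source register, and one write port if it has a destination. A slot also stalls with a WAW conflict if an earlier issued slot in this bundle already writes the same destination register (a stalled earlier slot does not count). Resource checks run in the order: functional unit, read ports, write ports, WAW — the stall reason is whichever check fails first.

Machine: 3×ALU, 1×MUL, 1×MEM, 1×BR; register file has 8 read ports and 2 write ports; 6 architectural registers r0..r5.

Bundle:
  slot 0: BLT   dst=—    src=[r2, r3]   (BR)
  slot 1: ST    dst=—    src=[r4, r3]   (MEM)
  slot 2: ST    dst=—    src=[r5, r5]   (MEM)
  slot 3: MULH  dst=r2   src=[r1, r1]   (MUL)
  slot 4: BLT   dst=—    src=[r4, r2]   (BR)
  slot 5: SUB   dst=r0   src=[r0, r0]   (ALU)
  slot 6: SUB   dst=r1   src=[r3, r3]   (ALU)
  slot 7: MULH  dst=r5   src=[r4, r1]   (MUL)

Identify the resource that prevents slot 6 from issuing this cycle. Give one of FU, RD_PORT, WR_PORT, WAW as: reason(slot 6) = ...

  0. BR ⇒ go  {3A/1Mu/1Ld/0B | 6r 2w}
  1. MEM ⇒ go  {3A/1Mu/0Ld/0B | 4r 2w}
  2. MEM ⇒ no(FU)  {3A/1Mu/0Ld/0B | 4r 2w}
  3. MUL→r2 ⇒ go  {3A/0Mu/0Ld/0B | 3r 1w}
  4. BR ⇒ no(FU)  {3A/0Mu/0Ld/0B | 3r 1w}
  5. ALU→r0 ⇒ go  {2A/0Mu/0Ld/0B | 2r 0w}
  6. ALU→r1 ⇒ no(WR_PORT)  {2A/0Mu/0Ld/0B | 2r 0w}
  7. MUL→r5 ⇒ no(FU)  {2A/0Mu/0Ld/0B | 2r 0w}

reason(slot 6) = WR_PORT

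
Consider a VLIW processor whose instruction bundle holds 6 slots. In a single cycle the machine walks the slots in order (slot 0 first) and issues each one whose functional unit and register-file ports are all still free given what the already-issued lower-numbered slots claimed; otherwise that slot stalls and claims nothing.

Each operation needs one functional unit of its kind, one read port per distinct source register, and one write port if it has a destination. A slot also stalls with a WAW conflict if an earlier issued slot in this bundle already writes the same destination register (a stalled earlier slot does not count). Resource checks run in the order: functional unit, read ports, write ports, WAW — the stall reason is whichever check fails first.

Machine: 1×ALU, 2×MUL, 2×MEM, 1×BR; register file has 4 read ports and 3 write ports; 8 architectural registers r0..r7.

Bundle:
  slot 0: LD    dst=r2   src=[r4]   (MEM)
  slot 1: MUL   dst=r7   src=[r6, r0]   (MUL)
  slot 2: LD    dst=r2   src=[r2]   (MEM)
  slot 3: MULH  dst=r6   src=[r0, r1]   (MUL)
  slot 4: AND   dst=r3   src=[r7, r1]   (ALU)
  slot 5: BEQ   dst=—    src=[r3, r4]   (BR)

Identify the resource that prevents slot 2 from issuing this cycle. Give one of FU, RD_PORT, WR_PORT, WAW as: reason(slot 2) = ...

reason(slot 2) = WAW

#0 MEM src=r4 dispatched  <A:1 Mu:2 Ld:1 B:1 rd:3 wr:2>
#1 MUL src=r6,r0 dispatched  <A:1 Mu:1 Ld:1 B:1 rd:1 wr:1>
#2 MEM src=r2 held:WAW  <A:1 Mu:1 Ld:1 B:1 rd:1 wr:1>
#3 MUL src=r0,r1 held:RD_PORT  <A:1 Mu:1 Ld:1 B:1 rd:1 wr:1>
#4 ALU src=r7,r1 held:RD_PORT  <A:1 Mu:1 Ld:1 B:1 rd:1 wr:1>
#5 BR src=r3,r4 held:RD_PORT  <A:1 Mu:1 Ld:1 B:1 rd:1 wr:1>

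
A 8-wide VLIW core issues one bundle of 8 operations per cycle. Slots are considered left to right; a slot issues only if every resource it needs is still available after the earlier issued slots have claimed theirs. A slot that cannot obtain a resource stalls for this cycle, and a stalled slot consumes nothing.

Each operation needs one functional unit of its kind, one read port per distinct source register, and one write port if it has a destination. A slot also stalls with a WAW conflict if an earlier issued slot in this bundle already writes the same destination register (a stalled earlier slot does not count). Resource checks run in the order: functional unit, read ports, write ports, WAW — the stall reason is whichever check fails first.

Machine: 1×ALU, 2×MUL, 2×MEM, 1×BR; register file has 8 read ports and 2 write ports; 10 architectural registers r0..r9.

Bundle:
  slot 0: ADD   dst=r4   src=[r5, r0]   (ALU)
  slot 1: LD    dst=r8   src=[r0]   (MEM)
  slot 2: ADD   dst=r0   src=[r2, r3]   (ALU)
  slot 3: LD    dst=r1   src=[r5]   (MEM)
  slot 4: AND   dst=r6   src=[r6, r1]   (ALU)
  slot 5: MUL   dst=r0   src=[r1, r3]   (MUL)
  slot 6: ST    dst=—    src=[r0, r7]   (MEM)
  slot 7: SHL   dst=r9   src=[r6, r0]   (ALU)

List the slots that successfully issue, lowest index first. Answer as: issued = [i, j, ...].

[0] ALU needs rd=2 wr=1: ok; after: ALU=0 MUL=2 MEM=2 BR=1, R=6, W=1
[1] MEM needs rd=1 wr=1: ok; after: ALU=0 MUL=2 MEM=1 BR=1, R=5, W=0
[2] ALU needs rd=2 wr=1: FU; after: ALU=0 MUL=2 MEM=1 BR=1, R=5, W=0
[3] MEM needs rd=1 wr=1: WR_PORT; after: ALU=0 MUL=2 MEM=1 BR=1, R=5, W=0
[4] ALU needs rd=2 wr=1: FU; after: ALU=0 MUL=2 MEM=1 BR=1, R=5, W=0
[5] MUL needs rd=2 wr=1: WR_PORT; after: ALU=0 MUL=2 MEM=1 BR=1, R=5, W=0
[6] MEM needs rd=2 wr=0: ok; after: ALU=0 MUL=2 MEM=0 BR=1, R=3, W=0
[7] ALU needs rd=2 wr=1: FU; after: ALU=0 MUL=2 MEM=0 BR=1, R=3, W=0

issued = [0, 1, 6]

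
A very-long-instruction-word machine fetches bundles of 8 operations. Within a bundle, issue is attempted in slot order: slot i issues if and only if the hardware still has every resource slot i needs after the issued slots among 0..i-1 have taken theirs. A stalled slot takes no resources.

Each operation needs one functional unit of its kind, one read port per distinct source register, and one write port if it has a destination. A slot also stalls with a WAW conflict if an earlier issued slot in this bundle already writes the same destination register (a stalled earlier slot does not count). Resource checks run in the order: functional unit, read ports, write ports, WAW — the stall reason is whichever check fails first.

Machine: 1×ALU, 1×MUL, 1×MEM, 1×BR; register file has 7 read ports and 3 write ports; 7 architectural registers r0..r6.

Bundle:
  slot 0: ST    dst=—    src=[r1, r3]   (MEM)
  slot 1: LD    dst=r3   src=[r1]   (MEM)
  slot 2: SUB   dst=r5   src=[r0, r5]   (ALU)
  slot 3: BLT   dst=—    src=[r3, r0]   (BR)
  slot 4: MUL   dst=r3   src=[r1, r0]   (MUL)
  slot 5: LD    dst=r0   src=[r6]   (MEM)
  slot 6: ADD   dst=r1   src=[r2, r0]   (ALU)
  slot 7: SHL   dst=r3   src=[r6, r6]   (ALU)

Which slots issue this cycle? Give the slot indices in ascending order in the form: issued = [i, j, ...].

issued = [0, 2, 3]

[0] MEM needs rd=2 wr=0: ok; after: ALU=1 MUL=1 MEM=0 BR=1, R=5, W=3
[1] MEM needs rd=1 wr=1: FU; after: ALU=1 MUL=1 MEM=0 BR=1, R=5, W=3
[2] ALU needs rd=2 wr=1: ok; after: ALU=0 MUL=1 MEM=0 BR=1, R=3, W=2
[3] BR needs rd=2 wr=0: ok; after: ALU=0 MUL=1 MEM=0 BR=0, R=1, W=2
[4] MUL needs rd=2 wr=1: RD_PORT; after: ALU=0 MUL=1 MEM=0 BR=0, R=1, W=2
[5] MEM needs rd=1 wr=1: FU; after: ALU=0 MUL=1 MEM=0 BR=0, R=1, W=2
[6] ALU needs rd=2 wr=1: FU; after: ALU=0 MUL=1 MEM=0 BR=0, R=1, W=2
[7] ALU needs rd=1 wr=1: FU; after: ALU=0 MUL=1 MEM=0 BR=0, R=1, W=2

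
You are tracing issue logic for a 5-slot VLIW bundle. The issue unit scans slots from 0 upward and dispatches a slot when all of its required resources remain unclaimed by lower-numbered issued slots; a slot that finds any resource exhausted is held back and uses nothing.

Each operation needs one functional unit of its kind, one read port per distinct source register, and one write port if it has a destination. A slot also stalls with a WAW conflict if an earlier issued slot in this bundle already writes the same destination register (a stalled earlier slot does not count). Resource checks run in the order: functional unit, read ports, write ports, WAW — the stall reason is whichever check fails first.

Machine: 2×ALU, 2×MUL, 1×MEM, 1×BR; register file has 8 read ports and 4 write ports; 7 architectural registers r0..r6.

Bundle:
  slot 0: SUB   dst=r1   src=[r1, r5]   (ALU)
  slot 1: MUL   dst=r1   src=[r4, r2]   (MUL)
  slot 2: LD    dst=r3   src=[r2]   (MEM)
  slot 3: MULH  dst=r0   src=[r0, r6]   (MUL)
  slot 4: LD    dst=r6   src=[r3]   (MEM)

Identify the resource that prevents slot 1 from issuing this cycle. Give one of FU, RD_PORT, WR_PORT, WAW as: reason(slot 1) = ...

(0) want 1×ALU +2rd +1wr — yes → AL1|MU2|ME1|BR1|rd6|wr3
(1) want 1×MUL +2rd +1wr — WAW → AL1|MU2|ME1|BR1|rd6|wr3
(2) want 1×MEM +1rd +1wr — yes → AL1|MU2|ME0|BR1|rd5|wr2
(3) want 1×MUL +2rd +1wr — yes → AL1|MU1|ME0|BR1|rd3|wr1
(4) want 1×MEM +1rd +1wr — FU → AL1|MU1|ME0|BR1|rd3|wr1

reason(slot 1) = WAW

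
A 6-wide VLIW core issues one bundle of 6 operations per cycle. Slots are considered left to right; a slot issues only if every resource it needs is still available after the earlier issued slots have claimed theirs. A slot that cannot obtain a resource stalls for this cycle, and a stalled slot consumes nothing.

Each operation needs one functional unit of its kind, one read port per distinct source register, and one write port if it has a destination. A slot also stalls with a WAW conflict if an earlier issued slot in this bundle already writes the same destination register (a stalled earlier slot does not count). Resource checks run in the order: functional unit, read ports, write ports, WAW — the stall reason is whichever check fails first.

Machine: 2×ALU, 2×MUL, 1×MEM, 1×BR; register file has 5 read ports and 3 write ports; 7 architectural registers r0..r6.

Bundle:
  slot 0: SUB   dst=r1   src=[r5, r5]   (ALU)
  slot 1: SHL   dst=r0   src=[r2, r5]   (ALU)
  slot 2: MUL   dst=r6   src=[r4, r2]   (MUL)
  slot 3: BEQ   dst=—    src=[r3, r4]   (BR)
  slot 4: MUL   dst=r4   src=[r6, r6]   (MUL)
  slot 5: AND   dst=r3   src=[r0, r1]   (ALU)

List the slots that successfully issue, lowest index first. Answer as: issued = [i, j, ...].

  0. ALU→r1 ⇒ go  {1A/2Mu/1Ld/1B | 4r 2w}
  1. ALU→r0 ⇒ go  {0A/2Mu/1Ld/1B | 2r 1w}
  2. MUL→r6 ⇒ go  {0A/1Mu/1Ld/1B | 0r 0w}
  3. BR ⇒ no(RD_PORT)  {0A/1Mu/1Ld/1B | 0r 0w}
  4. MUL→r4 ⇒ no(RD_PORT)  {0A/1Mu/1Ld/1B | 0r 0w}
  5. ALU→r3 ⇒ no(FU)  {0A/1Mu/1Ld/1B | 0r 0w}

issued = [0, 1, 2]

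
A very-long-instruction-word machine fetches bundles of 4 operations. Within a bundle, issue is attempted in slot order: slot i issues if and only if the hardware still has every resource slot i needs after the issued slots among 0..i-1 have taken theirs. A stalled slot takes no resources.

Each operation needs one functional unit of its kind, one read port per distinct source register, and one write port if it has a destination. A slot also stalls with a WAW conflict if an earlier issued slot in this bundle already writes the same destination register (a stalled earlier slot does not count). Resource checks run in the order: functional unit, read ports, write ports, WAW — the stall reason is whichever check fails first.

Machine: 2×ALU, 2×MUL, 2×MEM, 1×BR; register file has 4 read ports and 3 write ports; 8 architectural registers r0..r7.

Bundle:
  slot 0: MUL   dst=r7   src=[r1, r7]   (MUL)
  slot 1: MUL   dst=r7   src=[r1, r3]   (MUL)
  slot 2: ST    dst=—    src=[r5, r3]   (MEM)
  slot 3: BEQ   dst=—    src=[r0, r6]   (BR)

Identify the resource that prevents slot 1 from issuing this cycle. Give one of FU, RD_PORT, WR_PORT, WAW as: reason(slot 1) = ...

[0] MUL needs rd=2 wr=1: ok; after: ALU=2 MUL=1 MEM=2 BR=1, R=2, W=2
[1] MUL needs rd=2 wr=1: WAW; after: ALU=2 MUL=1 MEM=2 BR=1, R=2, W=2
[2] MEM needs rd=2 wr=0: ok; after: ALU=2 MUL=1 MEM=1 BR=1, R=0, W=2
[3] BR needs rd=2 wr=0: RD_PORT; after: ALU=2 MUL=1 MEM=1 BR=1, R=0, W=2

reason(slot 1) = WAW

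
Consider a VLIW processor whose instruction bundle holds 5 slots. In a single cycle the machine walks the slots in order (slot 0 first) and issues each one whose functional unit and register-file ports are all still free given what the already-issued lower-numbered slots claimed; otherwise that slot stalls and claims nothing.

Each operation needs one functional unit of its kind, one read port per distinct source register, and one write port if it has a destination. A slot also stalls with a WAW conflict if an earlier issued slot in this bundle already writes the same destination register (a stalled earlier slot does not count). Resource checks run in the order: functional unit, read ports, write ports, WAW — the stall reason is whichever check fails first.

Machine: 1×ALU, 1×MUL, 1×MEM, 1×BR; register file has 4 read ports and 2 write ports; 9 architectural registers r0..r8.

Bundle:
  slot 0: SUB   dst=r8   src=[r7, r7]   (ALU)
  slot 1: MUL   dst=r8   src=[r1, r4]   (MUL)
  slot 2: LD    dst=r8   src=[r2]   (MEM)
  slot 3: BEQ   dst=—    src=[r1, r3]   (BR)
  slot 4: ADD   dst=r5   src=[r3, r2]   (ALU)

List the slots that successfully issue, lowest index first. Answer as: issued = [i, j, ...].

slot 0 (ALU): ISSUE — free A0,Mu1,Ld1,B1 rp3 wp1
slot 1 (MUL): stall WAW — free A0,Mu1,Ld1,B1 rp3 wp1
slot 2 (MEM): stall WAW — free A0,Mu1,Ld1,B1 rp3 wp1
slot 3 (BR): ISSUE — free A0,Mu1,Ld1,B0 rp1 wp1
slot 4 (ALU): stall FU — free A0,Mu1,Ld1,B0 rp1 wp1

issued = [0, 3]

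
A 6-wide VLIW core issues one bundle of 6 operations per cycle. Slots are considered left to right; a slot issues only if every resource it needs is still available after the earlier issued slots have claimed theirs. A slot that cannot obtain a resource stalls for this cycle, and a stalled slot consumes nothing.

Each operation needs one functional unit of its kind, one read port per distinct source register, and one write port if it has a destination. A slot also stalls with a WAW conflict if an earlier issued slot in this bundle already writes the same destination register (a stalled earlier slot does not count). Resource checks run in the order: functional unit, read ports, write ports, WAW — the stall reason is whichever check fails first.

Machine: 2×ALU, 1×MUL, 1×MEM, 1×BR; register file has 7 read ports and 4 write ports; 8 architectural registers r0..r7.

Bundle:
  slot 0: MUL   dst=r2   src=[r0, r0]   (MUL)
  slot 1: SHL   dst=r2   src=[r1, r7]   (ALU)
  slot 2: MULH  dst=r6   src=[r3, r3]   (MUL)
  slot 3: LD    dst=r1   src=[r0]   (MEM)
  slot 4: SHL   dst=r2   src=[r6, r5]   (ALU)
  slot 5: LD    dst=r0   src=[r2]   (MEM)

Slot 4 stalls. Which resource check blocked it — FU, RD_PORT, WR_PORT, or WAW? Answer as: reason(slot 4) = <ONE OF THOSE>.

#0 MUL src=r0,r0 dispatched  <A:2 Mu:0 Ld:1 B:1 rd:6 wr:3>
#1 ALU src=r1,r7 held:WAW  <A:2 Mu:0 Ld:1 B:1 rd:6 wr:3>
#2 MUL src=r3,r3 held:FU  <A:2 Mu:0 Ld:1 B:1 rd:6 wr:3>
#3 MEM src=r0 dispatched  <A:2 Mu:0 Ld:0 B:1 rd:5 wr:2>
#4 ALU src=r6,r5 held:WAW  <A:2 Mu:0 Ld:0 B:1 rd:5 wr:2>
#5 MEM src=r2 held:FU  <A:2 Mu:0 Ld:0 B:1 rd:5 wr:2>

reason(slot 4) = WAW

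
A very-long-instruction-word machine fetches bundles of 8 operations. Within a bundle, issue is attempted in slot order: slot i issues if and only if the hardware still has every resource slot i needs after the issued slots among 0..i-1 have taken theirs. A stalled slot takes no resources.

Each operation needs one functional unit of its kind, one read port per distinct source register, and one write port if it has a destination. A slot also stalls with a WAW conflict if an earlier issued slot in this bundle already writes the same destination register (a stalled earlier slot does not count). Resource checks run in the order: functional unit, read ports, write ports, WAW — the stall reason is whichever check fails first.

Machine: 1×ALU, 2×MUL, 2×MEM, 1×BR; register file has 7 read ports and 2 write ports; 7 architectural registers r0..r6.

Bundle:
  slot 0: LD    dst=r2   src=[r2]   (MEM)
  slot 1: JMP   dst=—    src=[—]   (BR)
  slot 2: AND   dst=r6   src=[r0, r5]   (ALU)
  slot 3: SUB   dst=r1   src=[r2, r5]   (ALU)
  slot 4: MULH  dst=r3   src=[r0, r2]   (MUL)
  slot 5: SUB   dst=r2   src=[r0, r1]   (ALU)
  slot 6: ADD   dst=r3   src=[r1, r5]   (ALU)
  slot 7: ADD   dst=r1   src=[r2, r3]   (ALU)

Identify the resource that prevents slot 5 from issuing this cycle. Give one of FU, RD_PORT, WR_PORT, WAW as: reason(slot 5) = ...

#0 MEM src=r2 dispatched  <A:1 Mu:2 Ld:1 B:1 rd:6 wr:1>
#1 BR src=- dispatched  <A:1 Mu:2 Ld:1 B:0 rd:6 wr:1>
#2 ALU src=r0,r5 dispatched  <A:0 Mu:2 Ld:1 B:0 rd:4 wr:0>
#3 ALU src=r2,r5 held:FU  <A:0 Mu:2 Ld:1 B:0 rd:4 wr:0>
#4 MUL src=r0,r2 held:WR_PORT  <A:0 Mu:2 Ld:1 B:0 rd:4 wr:0>
#5 ALU src=r0,r1 held:FU  <A:0 Mu:2 Ld:1 B:0 rd:4 wr:0>
#6 ALU src=r1,r5 held:FU  <A:0 Mu:2 Ld:1 B:0 rd:4 wr:0>
#7 ALU src=r2,r3 held:FU  <A:0 Mu:2 Ld:1 B:0 rd:4 wr:0>

reason(slot 5) = FU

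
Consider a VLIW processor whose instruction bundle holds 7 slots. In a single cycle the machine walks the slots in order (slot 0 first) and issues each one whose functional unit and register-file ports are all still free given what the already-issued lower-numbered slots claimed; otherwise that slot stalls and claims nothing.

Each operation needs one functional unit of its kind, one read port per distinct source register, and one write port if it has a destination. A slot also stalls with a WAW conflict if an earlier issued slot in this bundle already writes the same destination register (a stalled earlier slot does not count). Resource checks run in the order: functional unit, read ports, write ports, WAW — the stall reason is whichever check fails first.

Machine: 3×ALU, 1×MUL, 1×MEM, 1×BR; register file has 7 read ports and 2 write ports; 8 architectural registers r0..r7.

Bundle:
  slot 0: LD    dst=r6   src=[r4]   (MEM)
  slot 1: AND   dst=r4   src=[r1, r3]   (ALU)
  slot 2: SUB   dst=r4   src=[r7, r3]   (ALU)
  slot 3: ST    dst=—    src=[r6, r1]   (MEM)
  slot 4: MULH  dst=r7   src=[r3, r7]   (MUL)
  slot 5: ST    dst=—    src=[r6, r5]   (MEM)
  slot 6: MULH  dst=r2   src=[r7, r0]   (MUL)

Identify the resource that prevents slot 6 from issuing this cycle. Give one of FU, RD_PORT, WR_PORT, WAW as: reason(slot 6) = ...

  0. MEM→r6 ⇒ go  {3A/1Mu/0Ld/1B | 6r 1w}
  1. ALU→r4 ⇒ go  {2A/1Mu/0Ld/1B | 4r 0w}
  2. ALU→r4 ⇒ no(WR_PORT)  {2A/1Mu/0Ld/1B | 4r 0w}
  3. MEM ⇒ no(FU)  {2A/1Mu/0Ld/1B | 4r 0w}
  4. MUL→r7 ⇒ no(WR_PORT)  {2A/1Mu/0Ld/1B | 4r 0w}
  5. MEM ⇒ no(FU)  {2A/1Mu/0Ld/1B | 4r 0w}
  6. MUL→r2 ⇒ no(WR_PORT)  {2A/1Mu/0Ld/1B | 4r 0w}

reason(slot 6) = WR_PORT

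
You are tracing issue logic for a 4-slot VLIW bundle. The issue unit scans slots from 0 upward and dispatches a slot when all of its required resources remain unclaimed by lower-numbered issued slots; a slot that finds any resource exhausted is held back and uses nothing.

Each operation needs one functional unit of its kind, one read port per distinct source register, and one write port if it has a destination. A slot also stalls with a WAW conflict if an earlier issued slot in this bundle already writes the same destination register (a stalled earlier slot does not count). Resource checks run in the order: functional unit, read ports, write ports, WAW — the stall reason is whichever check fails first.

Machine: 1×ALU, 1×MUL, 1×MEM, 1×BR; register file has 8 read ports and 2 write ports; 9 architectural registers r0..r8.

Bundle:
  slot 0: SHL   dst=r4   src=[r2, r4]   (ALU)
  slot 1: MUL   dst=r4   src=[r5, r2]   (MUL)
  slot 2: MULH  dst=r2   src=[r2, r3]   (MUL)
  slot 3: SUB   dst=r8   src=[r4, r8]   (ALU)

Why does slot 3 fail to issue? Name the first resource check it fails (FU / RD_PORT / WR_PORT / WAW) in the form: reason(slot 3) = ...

reason(slot 3) = FU

  0. ALU→r4 ⇒ go  {0A/1Mu/1Ld/1B | 6r 1w}
  1. MUL→r4 ⇒ no(WAW)  {0A/1Mu/1Ld/1B | 6r 1w}
  2. MUL→r2 ⇒ go  {0A/0Mu/1Ld/1B | 4r 0w}
  3. ALU→r8 ⇒ no(FU)  {0A/0Mu/1Ld/1B | 4r 0w}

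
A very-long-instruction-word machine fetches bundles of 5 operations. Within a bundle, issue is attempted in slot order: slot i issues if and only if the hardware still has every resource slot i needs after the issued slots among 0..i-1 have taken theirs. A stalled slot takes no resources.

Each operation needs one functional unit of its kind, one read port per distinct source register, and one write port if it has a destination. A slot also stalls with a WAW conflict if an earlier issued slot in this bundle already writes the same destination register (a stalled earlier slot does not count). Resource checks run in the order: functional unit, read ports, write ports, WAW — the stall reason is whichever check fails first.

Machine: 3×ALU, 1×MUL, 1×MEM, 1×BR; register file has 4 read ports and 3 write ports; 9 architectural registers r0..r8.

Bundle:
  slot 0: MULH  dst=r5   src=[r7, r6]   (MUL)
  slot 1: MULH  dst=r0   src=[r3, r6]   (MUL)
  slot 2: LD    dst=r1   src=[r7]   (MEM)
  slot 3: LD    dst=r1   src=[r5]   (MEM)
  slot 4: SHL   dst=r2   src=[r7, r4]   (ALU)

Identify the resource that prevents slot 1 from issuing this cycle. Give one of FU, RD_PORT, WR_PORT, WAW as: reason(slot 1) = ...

reason(slot 1) = FU

(0) want 1×MUL +2rd +1wr — yes → AL3|MU0|ME1|BR1|rd2|wr2
(1) want 1×MUL +2rd +1wr — FU → AL3|MU0|ME1|BR1|rd2|wr2
(2) want 1×MEM +1rd +1wr — yes → AL3|MU0|ME0|BR1|rd1|wr1
(3) want 1×MEM +1rd +1wr — FU → AL3|MU0|ME0|BR1|rd1|wr1
(4) want 1×ALU +2rd +1wr — RD_PORT → AL3|MU0|ME0|BR1|rd1|wr1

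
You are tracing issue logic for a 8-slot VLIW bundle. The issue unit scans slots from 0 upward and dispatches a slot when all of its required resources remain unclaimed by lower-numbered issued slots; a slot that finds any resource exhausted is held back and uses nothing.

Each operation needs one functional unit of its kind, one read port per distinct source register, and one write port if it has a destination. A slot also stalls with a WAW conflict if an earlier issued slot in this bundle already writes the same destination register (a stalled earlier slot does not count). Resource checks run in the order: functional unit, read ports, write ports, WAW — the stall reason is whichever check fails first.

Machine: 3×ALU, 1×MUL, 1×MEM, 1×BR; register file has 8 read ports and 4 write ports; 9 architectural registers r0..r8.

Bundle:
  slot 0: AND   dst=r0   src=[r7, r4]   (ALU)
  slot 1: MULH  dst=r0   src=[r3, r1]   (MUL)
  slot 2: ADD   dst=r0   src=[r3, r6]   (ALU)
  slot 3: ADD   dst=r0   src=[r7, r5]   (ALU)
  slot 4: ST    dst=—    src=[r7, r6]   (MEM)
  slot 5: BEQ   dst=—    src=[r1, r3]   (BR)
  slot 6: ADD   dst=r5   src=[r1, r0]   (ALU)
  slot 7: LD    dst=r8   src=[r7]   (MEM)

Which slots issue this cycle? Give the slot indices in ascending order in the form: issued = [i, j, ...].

  0. ALU→r0 ⇒ go  {2A/1Mu/1Ld/1B | 6r 3w}
  1. MUL→r0 ⇒ no(WAW)  {2A/1Mu/1Ld/1B | 6r 3w}
  2. ALU→r0 ⇒ no(WAW)  {2A/1Mu/1Ld/1B | 6r 3w}
  3. ALU→r0 ⇒ no(WAW)  {2A/1Mu/1Ld/1B | 6r 3w}
  4. MEM ⇒ go  {2A/1Mu/0Ld/1B | 4r 3w}
  5. BR ⇒ go  {2A/1Mu/0Ld/0B | 2r 3w}
  6. ALU→r5 ⇒ go  {1A/1Mu/0Ld/0B | 0r 2w}
  7. MEM→r8 ⇒ no(FU)  {1A/1Mu/0Ld/0B | 0r 2w}

issued = [0, 4, 5, 6]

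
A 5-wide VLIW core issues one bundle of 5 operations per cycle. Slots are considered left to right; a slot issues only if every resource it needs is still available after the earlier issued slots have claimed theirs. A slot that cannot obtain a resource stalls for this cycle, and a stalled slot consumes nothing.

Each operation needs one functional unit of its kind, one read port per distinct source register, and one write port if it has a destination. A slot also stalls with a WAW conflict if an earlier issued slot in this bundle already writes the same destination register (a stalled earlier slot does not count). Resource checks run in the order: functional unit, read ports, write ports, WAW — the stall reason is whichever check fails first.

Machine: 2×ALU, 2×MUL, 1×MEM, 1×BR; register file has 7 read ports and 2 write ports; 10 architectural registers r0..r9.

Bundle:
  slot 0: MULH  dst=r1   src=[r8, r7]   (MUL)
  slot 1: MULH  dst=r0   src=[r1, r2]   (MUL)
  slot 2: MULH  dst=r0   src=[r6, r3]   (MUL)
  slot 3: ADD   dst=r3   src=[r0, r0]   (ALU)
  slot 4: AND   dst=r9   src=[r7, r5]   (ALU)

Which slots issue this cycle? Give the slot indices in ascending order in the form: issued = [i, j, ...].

#0 MUL src=r8,r7 dispatched  <A:2 Mu:1 Ld:1 B:1 rd:5 wr:1>
#1 MUL src=r1,r2 dispatched  <A:2 Mu:0 Ld:1 B:1 rd:3 wr:0>
#2 MUL src=r6,r3 held:FU  <A:2 Mu:0 Ld:1 B:1 rd:3 wr:0>
#3 ALU src=r0,r0 held:WR_PORT  <A:2 Mu:0 Ld:1 B:1 rd:3 wr:0>
#4 ALU src=r7,r5 held:WR_PORT  <A:2 Mu:0 Ld:1 B:1 rd:3 wr:0>

issued = [0, 1]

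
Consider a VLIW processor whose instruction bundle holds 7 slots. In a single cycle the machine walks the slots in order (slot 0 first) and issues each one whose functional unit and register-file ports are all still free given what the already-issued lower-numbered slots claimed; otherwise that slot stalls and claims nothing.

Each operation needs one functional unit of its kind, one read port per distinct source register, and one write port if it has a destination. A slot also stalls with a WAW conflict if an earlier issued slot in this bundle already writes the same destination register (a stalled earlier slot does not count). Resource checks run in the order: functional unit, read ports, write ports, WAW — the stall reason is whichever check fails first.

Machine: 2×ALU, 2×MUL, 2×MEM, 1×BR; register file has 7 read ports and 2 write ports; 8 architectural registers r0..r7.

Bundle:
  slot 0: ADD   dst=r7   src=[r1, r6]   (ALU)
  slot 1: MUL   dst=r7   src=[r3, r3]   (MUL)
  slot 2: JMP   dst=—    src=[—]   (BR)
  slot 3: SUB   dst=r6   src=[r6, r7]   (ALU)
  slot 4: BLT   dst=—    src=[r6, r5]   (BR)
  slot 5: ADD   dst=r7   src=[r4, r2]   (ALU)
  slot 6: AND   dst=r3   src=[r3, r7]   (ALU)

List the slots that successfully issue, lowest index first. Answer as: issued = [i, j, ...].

issued = [0, 2, 3]

#0 ALU src=r1,r6 dispatched  <A:1 Mu:2 Ld:2 B:1 rd:5 wr:1>
#1 MUL src=r3,r3 held:WAW  <A:1 Mu:2 Ld:2 B:1 rd:5 wr:1>
#2 BR src=- dispatched  <A:1 Mu:2 Ld:2 B:0 rd:5 wr:1>
#3 ALU src=r6,r7 dispatched  <A:0 Mu:2 Ld:2 B:0 rd:3 wr:0>
#4 BR src=r6,r5 held:FU  <A:0 Mu:2 Ld:2 B:0 rd:3 wr:0>
#5 ALU src=r4,r2 held:FU  <A:0 Mu:2 Ld:2 B:0 rd:3 wr:0>
#6 ALU src=r3,r7 held:FU  <A:0 Mu:2 Ld:2 B:0 rd:3 wr:0>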